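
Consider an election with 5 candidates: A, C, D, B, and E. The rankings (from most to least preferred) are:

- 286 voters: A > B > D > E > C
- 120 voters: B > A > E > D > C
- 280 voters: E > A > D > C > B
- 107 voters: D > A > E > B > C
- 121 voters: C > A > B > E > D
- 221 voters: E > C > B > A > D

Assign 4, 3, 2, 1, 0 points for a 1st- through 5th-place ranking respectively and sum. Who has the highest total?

A: 286·4 + 120·3 + 280·3 + 107·3 + 121·3 + 221·1 = 3249
C: 286·0 + 120·0 + 280·1 + 107·0 + 121·4 + 221·3 = 1427
D: 286·2 + 120·1 + 280·2 + 107·4 + 121·0 + 221·0 = 1680
B: 286·3 + 120·4 + 280·0 + 107·1 + 121·2 + 221·2 = 2129
E: 286·1 + 120·2 + 280·4 + 107·2 + 121·1 + 221·4 = 2865
A has the highest Borda score (3249).

A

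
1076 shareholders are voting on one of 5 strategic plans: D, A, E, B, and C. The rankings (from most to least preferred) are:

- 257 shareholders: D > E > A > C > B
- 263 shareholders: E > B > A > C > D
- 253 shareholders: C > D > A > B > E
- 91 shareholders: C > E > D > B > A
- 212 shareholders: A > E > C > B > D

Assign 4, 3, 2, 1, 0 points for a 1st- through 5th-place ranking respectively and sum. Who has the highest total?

D: 257·4 + 263·0 + 253·3 + 91·2 + 212·0 = 1969
A: 257·2 + 263·2 + 253·2 + 91·0 + 212·4 = 2394
E: 257·3 + 263·4 + 253·0 + 91·3 + 212·3 = 2732
B: 257·0 + 263·3 + 253·1 + 91·1 + 212·1 = 1345
C: 257·1 + 263·1 + 253·4 + 91·4 + 212·2 = 2320
E has the highest Borda score (2732).

E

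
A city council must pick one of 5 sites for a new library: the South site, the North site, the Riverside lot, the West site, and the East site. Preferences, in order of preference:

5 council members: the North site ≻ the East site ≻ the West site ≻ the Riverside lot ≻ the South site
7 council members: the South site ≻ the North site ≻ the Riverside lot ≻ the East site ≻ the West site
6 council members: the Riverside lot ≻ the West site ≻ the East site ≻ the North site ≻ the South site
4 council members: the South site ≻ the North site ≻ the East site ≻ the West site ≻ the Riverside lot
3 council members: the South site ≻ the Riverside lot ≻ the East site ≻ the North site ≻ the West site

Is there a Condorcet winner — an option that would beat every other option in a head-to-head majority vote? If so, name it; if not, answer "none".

the South site vs the North site: 14–11 for the South site.
the South site vs the Riverside lot: 14–11 for the South site.
the South site vs the West site: 14–11 for the South site.
the South site vs the East site: 14–11 for the South site.
the South site beats every other option head-to-head.

the South site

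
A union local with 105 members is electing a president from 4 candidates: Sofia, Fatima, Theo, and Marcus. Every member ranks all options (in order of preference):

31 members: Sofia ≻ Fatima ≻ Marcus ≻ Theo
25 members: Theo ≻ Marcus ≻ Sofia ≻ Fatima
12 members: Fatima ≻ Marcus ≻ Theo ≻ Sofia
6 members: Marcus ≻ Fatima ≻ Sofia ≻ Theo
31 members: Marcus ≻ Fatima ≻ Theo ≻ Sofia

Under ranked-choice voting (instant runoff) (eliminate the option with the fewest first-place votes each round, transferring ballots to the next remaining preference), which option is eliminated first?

Round 1: Sofia 31, Fatima 12, Theo 25, Marcus 37. Eliminate Fatima.

Fatima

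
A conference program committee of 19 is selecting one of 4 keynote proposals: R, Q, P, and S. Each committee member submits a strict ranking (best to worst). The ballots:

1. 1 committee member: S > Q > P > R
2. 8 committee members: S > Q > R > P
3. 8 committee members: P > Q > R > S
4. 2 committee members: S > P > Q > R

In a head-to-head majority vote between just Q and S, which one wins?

S

Voters preferring Q to S: 8; preferring S to Q: 11.
S wins the head-to-head.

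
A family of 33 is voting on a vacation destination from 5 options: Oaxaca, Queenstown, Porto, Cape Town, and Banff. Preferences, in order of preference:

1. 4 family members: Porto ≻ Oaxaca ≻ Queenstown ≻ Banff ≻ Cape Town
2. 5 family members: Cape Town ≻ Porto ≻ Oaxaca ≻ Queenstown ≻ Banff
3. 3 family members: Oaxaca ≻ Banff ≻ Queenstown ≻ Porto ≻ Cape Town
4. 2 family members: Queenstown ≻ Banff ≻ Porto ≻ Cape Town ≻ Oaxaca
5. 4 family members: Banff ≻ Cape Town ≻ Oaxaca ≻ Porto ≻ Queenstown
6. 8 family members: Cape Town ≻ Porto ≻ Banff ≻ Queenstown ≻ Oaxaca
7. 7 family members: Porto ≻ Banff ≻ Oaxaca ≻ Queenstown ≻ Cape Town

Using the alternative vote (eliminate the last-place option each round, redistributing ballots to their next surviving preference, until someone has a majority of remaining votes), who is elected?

Cape Town

Round 1: Oaxaca 3, Queenstown 2, Porto 11, Cape Town 13, Banff 4. Eliminate Queenstown.
Round 2: Oaxaca 3, Porto 11, Cape Town 13, Banff 6. Eliminate Oaxaca.
Round 3: Porto 11, Cape Town 13, Banff 9. Eliminate Banff.
Round 4: Porto 16, Cape Town 17. Cape Town has a majority.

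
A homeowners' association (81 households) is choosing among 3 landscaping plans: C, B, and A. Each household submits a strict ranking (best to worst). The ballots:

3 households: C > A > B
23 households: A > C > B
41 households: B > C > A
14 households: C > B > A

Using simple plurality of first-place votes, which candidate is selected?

B

First-place votes: C 17, B 41, A 23.
B has the most first-place votes.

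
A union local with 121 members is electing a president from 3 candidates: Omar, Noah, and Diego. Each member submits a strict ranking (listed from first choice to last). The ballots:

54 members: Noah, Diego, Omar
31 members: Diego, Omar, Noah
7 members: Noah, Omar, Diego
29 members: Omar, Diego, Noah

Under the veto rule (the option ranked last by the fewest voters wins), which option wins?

Diego

Last-place votes: Omar 54, Noah 60, Diego 7.
Diego is ranked last by the fewest voters, so Diego wins.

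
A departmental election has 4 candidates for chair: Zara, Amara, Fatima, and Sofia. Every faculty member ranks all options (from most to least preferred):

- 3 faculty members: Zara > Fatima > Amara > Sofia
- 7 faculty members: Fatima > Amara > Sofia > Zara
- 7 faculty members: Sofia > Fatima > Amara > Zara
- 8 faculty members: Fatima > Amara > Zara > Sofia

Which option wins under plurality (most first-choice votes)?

First-place votes: Zara 3, Amara 0, Fatima 15, Sofia 7.
Fatima has the most first-place votes.

Fatima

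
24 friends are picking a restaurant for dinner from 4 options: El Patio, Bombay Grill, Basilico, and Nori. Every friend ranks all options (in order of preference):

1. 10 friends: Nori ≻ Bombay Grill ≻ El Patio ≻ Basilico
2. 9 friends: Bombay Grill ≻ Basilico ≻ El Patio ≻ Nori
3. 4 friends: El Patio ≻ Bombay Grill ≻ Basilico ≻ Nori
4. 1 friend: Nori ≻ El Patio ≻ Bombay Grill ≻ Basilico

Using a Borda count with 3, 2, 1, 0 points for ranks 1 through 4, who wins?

El Patio: 10·1 + 9·1 + 4·3 + 1·2 = 33
Bombay Grill: 10·2 + 9·3 + 4·2 + 1·1 = 56
Basilico: 10·0 + 9·2 + 4·1 + 1·0 = 22
Nori: 10·3 + 9·0 + 4·0 + 1·3 = 33
Bombay Grill has the highest Borda score (56).

Bombay Grill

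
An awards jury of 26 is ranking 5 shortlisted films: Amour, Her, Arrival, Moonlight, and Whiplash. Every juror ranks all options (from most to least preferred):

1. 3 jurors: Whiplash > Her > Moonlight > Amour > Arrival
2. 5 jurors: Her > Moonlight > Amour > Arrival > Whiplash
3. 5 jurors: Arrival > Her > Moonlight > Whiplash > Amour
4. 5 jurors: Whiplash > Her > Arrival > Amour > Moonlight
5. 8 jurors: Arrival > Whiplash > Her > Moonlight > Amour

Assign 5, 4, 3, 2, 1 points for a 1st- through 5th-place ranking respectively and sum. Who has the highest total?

Amour: 3·2 + 5·3 + 5·1 + 5·2 + 8·1 = 44
Her: 3·4 + 5·5 + 5·4 + 5·4 + 8·3 = 101
Arrival: 3·1 + 5·2 + 5·5 + 5·3 + 8·5 = 93
Moonlight: 3·3 + 5·4 + 5·3 + 5·1 + 8·2 = 65
Whiplash: 3·5 + 5·1 + 5·2 + 5·5 + 8·4 = 87
Her has the highest Borda score (101).

Her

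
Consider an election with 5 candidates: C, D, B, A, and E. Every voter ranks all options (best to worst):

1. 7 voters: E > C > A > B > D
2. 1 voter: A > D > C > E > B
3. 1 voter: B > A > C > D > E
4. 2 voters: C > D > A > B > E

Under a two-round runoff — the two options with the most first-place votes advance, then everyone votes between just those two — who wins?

Round 1 first-place votes: C 2, D 0, B 1, A 1, E 7.
E and C advance.
Runoff: E is preferred to C by 7 voters; C by 4.
E wins the runoff.

E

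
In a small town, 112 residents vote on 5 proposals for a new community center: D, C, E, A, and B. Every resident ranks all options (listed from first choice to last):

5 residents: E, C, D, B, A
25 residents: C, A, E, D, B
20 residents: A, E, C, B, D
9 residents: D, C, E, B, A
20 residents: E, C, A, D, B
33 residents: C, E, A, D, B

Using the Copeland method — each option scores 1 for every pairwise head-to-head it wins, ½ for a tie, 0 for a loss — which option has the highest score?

D: beats B; loses to C, E, and A → score 1.
C: beats D, E, A, and B → score 4.
E: beats D, A, and B; loses to C → score 3.
A: beats D and B; loses to C and E → score 2.
B: loses to D, C, E, and A → score 0.
C has the best pairwise record.

C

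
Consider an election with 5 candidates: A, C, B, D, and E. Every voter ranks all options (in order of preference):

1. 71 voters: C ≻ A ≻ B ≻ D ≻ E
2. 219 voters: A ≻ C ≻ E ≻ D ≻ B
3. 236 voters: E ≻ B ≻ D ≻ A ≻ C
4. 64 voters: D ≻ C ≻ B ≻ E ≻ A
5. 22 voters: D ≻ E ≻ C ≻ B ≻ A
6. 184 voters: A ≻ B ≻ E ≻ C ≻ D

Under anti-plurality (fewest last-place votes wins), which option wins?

E

Last-place votes: A 86, C 236, B 219, D 184, E 71.
E is ranked last by the fewest voters, so E wins.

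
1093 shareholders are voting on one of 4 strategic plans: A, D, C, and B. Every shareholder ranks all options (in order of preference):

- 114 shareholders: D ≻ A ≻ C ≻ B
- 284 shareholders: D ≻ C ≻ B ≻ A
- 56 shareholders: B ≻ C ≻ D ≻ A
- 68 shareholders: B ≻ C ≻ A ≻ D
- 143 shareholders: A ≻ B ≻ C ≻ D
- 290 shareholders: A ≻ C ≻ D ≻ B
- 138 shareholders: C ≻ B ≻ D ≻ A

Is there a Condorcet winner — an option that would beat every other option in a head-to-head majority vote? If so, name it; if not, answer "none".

Checking pairwise contests:
D beats A 592–501.
C beats D 695–398.
A beats C 547–546.
A beats B 547–546.
Every option loses at least one head-to-head, so there is no Condorcet winner.

none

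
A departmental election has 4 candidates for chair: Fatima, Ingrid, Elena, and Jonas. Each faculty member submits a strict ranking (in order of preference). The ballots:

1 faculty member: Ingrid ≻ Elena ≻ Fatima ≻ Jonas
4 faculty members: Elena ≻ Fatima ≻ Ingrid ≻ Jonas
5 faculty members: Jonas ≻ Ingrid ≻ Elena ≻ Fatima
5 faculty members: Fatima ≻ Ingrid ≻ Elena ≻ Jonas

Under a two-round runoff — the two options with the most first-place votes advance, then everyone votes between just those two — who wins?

Round 1 first-place votes: Fatima 5, Ingrid 1, Elena 4, Jonas 5.
Jonas and Fatima advance.
Runoff: Jonas is preferred to Fatima by 5 voters; Fatima by 10.
Fatima wins the runoff.

Fatima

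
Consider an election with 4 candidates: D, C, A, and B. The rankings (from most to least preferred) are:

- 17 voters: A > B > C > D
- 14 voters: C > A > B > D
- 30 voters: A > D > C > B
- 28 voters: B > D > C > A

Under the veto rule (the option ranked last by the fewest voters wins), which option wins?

C

Last-place votes: D 31, C 0, A 28, B 30.
C is ranked last by the fewest voters, so C wins.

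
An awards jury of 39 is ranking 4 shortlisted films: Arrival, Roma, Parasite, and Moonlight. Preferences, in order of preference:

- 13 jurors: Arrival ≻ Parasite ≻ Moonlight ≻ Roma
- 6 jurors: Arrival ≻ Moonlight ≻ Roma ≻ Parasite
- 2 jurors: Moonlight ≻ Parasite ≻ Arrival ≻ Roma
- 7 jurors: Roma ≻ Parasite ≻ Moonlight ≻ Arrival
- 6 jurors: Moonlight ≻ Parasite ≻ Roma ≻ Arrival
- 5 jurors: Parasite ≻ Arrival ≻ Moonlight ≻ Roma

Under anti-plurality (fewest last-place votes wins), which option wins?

Last-place votes: Arrival 13, Roma 20, Parasite 6, Moonlight 0.
Moonlight is ranked last by the fewest voters, so Moonlight wins.

Moonlight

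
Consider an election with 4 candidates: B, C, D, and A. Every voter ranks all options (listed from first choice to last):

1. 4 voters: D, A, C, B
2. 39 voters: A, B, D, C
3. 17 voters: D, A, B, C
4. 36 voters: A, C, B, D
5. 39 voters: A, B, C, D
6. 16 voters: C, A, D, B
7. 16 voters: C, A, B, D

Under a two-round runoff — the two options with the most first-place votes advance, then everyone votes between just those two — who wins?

Round 1 first-place votes: B 0, C 32, D 21, A 114.
A and C advance.
Runoff: A is preferred to C by 135 voters; C by 32.
A wins the runoff.

A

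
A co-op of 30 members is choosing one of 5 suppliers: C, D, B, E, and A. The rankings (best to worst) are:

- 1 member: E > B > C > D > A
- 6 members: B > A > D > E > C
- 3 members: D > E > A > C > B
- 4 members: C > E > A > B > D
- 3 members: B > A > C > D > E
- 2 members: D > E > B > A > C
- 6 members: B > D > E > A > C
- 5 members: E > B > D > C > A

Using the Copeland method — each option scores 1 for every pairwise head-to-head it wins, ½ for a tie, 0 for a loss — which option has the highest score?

C: loses to D, B, E, and A → score 0.
D: beats C, E, and A; loses to B → score 3.
B: beats C, D, and A; ties E → score 3.5.
E: beats C and A; ties B; loses to D → score 2.5.
A: beats C; loses to D, B, and E → score 1.
B has the best pairwise record.

B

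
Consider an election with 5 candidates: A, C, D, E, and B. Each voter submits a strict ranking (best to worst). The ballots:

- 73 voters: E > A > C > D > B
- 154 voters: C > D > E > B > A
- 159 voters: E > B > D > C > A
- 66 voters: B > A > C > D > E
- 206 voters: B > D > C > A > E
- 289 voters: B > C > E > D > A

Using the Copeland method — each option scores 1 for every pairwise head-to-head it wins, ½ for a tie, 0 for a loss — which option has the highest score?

B

A: loses to C, D, E, and B → score 0.
C: beats A, D, and E; loses to B → score 3.
D: beats A; loses to C, E, and B → score 1.
E: beats A and D; loses to C and B → score 2.
B: beats A, C, D, and E → score 4.
B has the best pairwise record.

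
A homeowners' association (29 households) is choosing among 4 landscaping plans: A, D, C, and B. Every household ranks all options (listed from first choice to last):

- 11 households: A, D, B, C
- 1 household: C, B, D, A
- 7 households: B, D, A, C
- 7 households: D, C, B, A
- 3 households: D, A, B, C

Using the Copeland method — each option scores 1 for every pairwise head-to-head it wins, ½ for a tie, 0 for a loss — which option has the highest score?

A: beats C; loses to D and B → score 1.
D: beats A, C, and B → score 3.
C: loses to A, D, and B → score 0.
B: beats A and C; loses to D → score 2.
D has the best pairwise record.

D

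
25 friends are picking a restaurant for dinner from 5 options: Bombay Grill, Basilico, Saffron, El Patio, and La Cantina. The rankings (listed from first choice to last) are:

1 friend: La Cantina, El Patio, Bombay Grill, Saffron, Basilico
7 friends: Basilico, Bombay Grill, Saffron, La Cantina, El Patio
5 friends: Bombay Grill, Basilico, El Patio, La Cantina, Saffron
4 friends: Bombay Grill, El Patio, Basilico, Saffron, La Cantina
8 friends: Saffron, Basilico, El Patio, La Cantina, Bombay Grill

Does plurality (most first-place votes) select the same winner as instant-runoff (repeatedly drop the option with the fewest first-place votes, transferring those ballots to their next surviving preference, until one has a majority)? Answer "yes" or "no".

yes

Plurality — first-place votes: Bombay Grill 9, Basilico 7, Saffron 8, El Patio 0, La Cantina 1. Winner: Bombay Grill.
Instant-runoff — R1 Bombay Grill 9, Basilico 7, Saffron 8, El Patio 0, La Cantina 1 (El Patio out); R2 Bombay Grill 9, Basilico 7, Saffron 8, La Cantina 1 (La Cantina out); R3 Bombay Grill 10, Basilico 7, Saffron 8 (Basilico out); R4 Bombay Grill 17, Saffron 8 (Bombay Grill winner). Winner: Bombay Grill.
The two methods agree.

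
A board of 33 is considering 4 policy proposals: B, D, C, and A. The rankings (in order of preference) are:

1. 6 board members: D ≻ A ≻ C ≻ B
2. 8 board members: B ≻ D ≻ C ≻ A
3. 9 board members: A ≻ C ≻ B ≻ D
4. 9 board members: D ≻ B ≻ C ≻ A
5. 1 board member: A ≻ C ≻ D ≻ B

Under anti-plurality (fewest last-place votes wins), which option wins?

Last-place votes: B 7, D 9, C 0, A 17.
C is ranked last by the fewest voters, so C wins.

C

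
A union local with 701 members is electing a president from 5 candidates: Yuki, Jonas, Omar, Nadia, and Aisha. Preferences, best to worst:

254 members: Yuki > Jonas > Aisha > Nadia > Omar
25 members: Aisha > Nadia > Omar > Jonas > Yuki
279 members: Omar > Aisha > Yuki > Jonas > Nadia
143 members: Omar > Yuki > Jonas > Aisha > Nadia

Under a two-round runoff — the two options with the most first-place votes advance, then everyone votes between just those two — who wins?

Round 1 first-place votes: Yuki 254, Jonas 0, Omar 422, Nadia 0, Aisha 25.
Omar and Yuki advance.
Runoff: Omar is preferred to Yuki by 447 voters; Yuki by 254.
Omar wins the runoff.

Omar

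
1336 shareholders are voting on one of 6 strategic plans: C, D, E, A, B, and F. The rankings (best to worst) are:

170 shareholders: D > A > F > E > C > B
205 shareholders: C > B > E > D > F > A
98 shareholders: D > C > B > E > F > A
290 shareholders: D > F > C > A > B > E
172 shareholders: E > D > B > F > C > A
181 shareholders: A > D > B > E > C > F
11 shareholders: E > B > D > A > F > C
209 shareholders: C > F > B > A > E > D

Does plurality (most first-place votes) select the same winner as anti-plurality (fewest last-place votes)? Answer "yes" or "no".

no

Plurality — first-place votes: C 414, D 558, E 183, A 181, B 0, F 0. Winner: D.
Anti-plurality — last-place votes: C 11, D 209, E 290, A 475, B 170, F 181. Winner: C.
The two methods disagree.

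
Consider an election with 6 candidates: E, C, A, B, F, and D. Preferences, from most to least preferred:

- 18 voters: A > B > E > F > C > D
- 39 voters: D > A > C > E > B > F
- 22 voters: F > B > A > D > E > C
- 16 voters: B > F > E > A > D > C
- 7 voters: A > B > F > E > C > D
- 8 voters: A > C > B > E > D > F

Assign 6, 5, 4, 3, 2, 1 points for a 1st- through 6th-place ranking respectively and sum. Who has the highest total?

A

E: 18·4 + 39·3 + 22·2 + 16·4 + 7·3 + 8·3 = 342
C: 18·2 + 39·4 + 22·1 + 16·1 + 7·2 + 8·5 = 284
A: 18·6 + 39·5 + 22·4 + 16·3 + 7·6 + 8·6 = 529
B: 18·5 + 39·2 + 22·5 + 16·6 + 7·5 + 8·4 = 441
F: 18·3 + 39·1 + 22·6 + 16·5 + 7·4 + 8·1 = 341
D: 18·1 + 39·6 + 22·3 + 16·2 + 7·1 + 8·2 = 373
A has the highest Borda score (529).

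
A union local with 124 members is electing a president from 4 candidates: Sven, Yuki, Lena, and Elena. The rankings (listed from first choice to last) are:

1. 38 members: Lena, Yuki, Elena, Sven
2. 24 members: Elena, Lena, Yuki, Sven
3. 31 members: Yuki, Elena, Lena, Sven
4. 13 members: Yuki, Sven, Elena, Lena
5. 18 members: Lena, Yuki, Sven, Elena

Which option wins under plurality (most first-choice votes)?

First-place votes: Sven 0, Yuki 44, Lena 56, Elena 24.
Lena has the most first-place votes.

Lena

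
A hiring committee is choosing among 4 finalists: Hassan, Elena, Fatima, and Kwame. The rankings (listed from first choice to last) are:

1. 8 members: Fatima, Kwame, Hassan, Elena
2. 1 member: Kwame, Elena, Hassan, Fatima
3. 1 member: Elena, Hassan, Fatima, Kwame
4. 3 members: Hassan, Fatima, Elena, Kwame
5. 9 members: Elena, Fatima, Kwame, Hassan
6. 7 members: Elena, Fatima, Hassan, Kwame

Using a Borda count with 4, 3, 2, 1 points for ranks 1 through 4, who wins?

Hassan: 8·2 + 1·2 + 1·3 + 3·4 + 9·1 + 7·2 = 56
Elena: 8·1 + 1·3 + 1·4 + 3·2 + 9·4 + 7·4 = 85
Fatima: 8·4 + 1·1 + 1·2 + 3·3 + 9·3 + 7·3 = 92
Kwame: 8·3 + 1·4 + 1·1 + 3·1 + 9·2 + 7·1 = 57
Fatima has the highest Borda score (92).

Fatima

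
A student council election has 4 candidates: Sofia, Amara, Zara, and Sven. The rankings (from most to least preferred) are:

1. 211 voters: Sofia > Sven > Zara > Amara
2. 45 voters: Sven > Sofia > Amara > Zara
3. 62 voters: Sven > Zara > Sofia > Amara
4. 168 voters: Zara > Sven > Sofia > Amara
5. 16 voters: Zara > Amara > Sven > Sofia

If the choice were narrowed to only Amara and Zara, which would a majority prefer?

Zara

Voters preferring Amara to Zara: 45; preferring Zara to Amara: 457.
Zara wins the head-to-head.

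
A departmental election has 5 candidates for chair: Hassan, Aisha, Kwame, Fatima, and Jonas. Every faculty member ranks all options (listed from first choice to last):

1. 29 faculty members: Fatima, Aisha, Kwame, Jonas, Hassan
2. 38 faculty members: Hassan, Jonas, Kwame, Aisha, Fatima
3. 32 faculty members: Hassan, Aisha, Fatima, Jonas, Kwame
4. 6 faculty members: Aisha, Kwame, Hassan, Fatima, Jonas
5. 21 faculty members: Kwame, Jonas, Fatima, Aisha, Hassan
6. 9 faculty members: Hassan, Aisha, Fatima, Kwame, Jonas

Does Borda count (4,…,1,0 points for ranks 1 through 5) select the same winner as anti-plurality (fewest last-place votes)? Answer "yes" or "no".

no

Borda — scores: Hassan 328, Aisha 293, Kwame 245, Fatima 246, Jonas 238. Winner: Hassan.
Anti-plurality — last-place votes: Hassan 50, Aisha 0, Kwame 32, Fatima 38, Jonas 15. Winner: Aisha.
The two methods disagree.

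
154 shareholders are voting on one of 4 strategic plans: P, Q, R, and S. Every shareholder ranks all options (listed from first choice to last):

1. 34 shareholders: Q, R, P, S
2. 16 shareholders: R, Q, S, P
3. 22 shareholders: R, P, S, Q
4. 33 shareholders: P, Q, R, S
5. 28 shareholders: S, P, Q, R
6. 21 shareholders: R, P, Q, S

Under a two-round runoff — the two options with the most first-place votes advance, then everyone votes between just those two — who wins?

Q

Round 1 first-place votes: P 33, Q 34, R 59, S 28.
R and Q advance.
Runoff: R is preferred to Q by 59 voters; Q by 95.
Q wins the runoff.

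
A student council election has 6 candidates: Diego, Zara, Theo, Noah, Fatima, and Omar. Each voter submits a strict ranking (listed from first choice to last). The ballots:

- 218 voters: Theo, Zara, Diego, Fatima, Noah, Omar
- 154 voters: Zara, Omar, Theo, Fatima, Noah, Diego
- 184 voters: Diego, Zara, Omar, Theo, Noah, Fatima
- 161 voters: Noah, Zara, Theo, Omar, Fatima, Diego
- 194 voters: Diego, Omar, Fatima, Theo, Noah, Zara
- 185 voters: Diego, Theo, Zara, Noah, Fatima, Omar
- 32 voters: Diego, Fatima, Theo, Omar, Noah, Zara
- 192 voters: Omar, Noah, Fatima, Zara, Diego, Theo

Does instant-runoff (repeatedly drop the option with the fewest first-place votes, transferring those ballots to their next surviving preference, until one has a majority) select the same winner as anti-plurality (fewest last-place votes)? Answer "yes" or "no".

no

Instant-runoff — R1 Diego 595, Zara 154, Theo 218, Noah 161, Fatima 0, Omar 192 (Fatima out); R2 Diego 595, Zara 154, Theo 218, Noah 161, Omar 192 (Zara out); R3 Diego 595, Theo 218, Noah 161, Omar 346 (Noah out); R4 Diego 595, Theo 379, Omar 346 (Omar out); R5 Diego 787, Theo 533 (Diego winner). Winner: Diego.
Anti-plurality — last-place votes: Diego 315, Zara 226, Theo 192, Noah 0, Fatima 184, Omar 403. Winner: Noah.
The two methods disagree.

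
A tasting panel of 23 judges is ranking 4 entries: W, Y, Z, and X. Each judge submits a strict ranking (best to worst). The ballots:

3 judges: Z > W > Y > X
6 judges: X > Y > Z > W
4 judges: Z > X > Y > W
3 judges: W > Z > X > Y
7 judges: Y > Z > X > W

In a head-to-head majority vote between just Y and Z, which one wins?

Y

Voters preferring Y to Z: 13; preferring Z to Y: 10.
Y wins the head-to-head.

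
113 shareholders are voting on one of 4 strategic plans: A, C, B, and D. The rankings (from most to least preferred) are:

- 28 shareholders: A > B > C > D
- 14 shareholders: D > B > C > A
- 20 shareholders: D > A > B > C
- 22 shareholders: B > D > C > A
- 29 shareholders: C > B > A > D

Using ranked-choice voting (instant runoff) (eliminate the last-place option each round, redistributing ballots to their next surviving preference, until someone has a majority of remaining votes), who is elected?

Round 1: A 28, C 29, B 22, D 34. Eliminate B.
Round 2: A 28, C 29, D 56. Eliminate A.
Round 3: C 57, D 56. C has a majority.

C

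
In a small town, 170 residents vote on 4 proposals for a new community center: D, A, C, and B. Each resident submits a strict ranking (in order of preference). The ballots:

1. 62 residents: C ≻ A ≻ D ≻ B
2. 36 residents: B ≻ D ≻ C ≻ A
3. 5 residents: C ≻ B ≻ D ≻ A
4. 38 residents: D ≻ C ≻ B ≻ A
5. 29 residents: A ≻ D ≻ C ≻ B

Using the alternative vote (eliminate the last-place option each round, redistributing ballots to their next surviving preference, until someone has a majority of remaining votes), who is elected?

D

Round 1: D 38, A 29, C 67, B 36. Eliminate A.
Round 2: D 67, C 67, B 36. Eliminate B.
Round 3: D 103, C 67. D has a majority.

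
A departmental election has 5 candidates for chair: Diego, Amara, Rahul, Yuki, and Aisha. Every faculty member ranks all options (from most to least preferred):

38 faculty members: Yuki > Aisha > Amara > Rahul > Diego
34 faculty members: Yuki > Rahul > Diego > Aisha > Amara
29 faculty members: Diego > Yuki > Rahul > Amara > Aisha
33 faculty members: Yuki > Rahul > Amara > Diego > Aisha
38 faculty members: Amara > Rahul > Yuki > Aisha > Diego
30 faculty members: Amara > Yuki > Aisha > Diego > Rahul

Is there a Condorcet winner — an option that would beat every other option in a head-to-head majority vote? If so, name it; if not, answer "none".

Yuki vs Diego: 173–29 for Yuki.
Yuki vs Amara: 134–68 for Yuki.
Yuki vs Rahul: 164–38 for Yuki.
Yuki vs Aisha: 202–0 for Yuki.
Yuki beats every other option head-to-head.

Yuki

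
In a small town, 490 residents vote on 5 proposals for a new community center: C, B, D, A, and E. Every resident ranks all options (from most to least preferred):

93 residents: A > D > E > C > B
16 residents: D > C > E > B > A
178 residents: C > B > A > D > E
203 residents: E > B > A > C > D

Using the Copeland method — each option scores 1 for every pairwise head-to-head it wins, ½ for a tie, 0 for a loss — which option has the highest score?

C: beats B and D; loses to A and E → score 2.
B: beats D and A; loses to C and E → score 2.
D: beats E; loses to C, B, and A → score 1.
A: beats C, D, and E; loses to B → score 3.
E: beats C and B; loses to D and A → score 2.
A has the best pairwise record.

A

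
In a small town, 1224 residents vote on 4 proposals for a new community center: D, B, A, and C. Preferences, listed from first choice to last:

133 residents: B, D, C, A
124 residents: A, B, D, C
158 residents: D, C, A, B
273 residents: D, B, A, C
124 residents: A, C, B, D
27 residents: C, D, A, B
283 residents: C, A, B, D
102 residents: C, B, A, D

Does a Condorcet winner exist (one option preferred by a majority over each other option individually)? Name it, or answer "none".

none

Checking pairwise contests:
B beats D 766–458.
A beats B 716–508.
C beats A 703–521.
D beats C 688–536.
Every option loses at least one head-to-head, so there is no Condorcet winner.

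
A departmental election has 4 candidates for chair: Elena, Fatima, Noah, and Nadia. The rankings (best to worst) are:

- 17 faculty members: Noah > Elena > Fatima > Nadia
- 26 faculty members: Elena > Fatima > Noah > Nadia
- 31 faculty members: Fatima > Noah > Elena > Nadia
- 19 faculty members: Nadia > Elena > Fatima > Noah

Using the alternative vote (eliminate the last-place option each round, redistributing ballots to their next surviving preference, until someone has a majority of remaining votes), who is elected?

Elena

Round 1: Elena 26, Fatima 31, Noah 17, Nadia 19. Eliminate Noah.
Round 2: Elena 43, Fatima 31, Nadia 19. Eliminate Nadia.
Round 3: Elena 62, Fatima 31. Elena has a majority.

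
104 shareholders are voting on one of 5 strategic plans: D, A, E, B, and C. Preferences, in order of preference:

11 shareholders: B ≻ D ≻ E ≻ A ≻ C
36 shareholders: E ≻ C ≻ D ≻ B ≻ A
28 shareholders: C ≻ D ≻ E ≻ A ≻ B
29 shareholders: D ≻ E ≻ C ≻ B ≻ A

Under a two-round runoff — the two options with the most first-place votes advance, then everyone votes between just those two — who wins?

Round 1 first-place votes: D 29, A 0, E 36, B 11, C 28.
E and D advance.
Runoff: E is preferred to D by 36 voters; D by 68.
D wins the runoff.

D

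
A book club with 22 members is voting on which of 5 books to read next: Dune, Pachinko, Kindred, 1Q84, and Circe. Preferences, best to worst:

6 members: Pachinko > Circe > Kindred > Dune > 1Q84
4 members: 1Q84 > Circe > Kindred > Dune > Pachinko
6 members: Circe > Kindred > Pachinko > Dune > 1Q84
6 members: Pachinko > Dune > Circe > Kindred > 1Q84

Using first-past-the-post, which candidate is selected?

First-place votes: Dune 0, Pachinko 12, Kindred 0, 1Q84 4, Circe 6.
Pachinko has the most first-place votes.

Pachinko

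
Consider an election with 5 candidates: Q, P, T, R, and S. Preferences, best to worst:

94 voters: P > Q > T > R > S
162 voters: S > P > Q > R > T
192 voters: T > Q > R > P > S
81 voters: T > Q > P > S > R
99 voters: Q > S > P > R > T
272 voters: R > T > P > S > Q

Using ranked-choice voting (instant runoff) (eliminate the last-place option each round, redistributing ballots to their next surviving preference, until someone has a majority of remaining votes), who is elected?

T

Round 1: Q 99, P 94, T 273, R 272, S 162. Eliminate P.
Round 2: Q 193, T 273, R 272, S 162. Eliminate S.
Round 3: Q 355, T 273, R 272. Eliminate R.
Round 4: Q 355, T 545. T has a majority.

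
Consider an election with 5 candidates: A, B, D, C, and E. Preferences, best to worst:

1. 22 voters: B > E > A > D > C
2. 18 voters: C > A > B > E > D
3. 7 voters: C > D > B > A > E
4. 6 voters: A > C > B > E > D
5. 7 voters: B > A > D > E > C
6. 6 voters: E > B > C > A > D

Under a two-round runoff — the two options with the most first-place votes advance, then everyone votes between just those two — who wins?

Round 1 first-place votes: A 6, B 29, D 0, C 25, E 6.
B and C advance.
Runoff: B is preferred to C by 35 voters; C by 31.
B wins the runoff.

B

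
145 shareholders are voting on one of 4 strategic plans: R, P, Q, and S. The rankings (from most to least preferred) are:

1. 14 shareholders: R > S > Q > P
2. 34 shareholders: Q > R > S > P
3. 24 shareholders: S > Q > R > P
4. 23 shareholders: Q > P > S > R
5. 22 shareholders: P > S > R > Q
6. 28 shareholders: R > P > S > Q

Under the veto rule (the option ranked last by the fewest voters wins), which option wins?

S

Last-place votes: R 23, P 72, Q 50, S 0.
S is ranked last by the fewest voters, so S wins.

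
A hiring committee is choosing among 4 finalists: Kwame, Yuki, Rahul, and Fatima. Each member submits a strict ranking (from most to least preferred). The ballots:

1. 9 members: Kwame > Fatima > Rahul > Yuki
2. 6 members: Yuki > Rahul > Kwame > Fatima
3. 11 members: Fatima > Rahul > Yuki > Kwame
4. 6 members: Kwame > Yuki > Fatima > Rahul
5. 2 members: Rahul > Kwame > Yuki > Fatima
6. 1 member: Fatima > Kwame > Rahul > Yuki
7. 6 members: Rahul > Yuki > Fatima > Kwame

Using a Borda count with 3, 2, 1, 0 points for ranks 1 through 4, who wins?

Kwame: 9·3 + 6·1 + 11·0 + 6·3 + 2·2 + 1·2 + 6·0 = 57
Yuki: 9·0 + 6·3 + 11·1 + 6·2 + 2·1 + 1·0 + 6·2 = 55
Rahul: 9·1 + 6·2 + 11·2 + 6·0 + 2·3 + 1·1 + 6·3 = 68
Fatima: 9·2 + 6·0 + 11·3 + 6·1 + 2·0 + 1·3 + 6·1 = 66
Rahul has the highest Borda score (68).

Rahul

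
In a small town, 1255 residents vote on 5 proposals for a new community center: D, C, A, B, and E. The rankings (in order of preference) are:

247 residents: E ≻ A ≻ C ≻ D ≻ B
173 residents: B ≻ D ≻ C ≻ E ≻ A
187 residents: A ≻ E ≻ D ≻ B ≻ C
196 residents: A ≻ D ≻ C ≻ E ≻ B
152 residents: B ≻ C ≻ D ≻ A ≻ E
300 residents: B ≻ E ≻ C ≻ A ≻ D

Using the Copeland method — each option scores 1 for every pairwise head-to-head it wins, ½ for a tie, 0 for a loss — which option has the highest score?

E

D: beats B; loses to C, A, and E → score 1.
C: beats D; loses to A, B, and E → score 1.
A: beats D, C, and B; loses to E → score 3.
B: beats C; loses to D, A, and E → score 1.
E: beats D, C, A, and B → score 4.
E has the best pairwise record.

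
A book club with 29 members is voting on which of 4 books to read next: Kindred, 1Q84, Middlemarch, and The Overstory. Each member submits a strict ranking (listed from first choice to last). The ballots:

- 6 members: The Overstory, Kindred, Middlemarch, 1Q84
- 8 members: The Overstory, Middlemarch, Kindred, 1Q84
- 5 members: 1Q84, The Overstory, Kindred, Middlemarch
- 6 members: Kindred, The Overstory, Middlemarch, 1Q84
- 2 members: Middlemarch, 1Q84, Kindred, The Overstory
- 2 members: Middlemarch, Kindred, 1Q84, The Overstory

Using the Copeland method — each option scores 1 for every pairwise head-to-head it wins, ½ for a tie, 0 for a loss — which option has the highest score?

The Overstory

Kindred: beats 1Q84 and Middlemarch; loses to The Overstory → score 2.
1Q84: loses to Kindred, Middlemarch, and The Overstory → score 0.
Middlemarch: beats 1Q84; loses to Kindred and The Overstory → score 1.
The Overstory: beats Kindred, 1Q84, and Middlemarch → score 3.
The Overstory has the best pairwise record.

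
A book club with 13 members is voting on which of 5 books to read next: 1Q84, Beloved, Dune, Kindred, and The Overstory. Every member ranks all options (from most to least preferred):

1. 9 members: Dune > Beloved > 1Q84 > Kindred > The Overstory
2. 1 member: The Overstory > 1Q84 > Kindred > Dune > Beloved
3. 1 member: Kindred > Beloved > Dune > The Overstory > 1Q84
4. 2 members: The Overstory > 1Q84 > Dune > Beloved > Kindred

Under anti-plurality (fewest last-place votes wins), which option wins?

Last-place votes: 1Q84 1, Beloved 1, Dune 0, Kindred 2, The Overstory 9.
Dune is ranked last by the fewest voters, so Dune wins.

Dune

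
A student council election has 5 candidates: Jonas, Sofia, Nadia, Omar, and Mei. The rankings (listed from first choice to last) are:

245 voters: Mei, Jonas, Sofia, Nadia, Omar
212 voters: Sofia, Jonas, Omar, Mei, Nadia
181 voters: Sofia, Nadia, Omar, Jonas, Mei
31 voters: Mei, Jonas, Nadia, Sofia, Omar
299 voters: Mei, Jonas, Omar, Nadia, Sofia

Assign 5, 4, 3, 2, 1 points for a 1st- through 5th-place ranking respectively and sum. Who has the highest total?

Jonas: 245·4 + 212·4 + 181·2 + 31·4 + 299·4 = 3510
Sofia: 245·3 + 212·5 + 181·5 + 31·2 + 299·1 = 3061
Nadia: 245·2 + 212·1 + 181·4 + 31·3 + 299·2 = 2117
Omar: 245·1 + 212·3 + 181·3 + 31·1 + 299·3 = 2352
Mei: 245·5 + 212·2 + 181·1 + 31·5 + 299·5 = 3480
Jonas has the highest Borda score (3510).

Jonas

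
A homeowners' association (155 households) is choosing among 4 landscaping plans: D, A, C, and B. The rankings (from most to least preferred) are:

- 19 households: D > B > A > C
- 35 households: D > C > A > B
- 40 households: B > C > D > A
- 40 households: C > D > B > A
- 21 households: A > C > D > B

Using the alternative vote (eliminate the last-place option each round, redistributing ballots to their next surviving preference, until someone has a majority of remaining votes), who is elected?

C

Round 1: D 54, A 21, C 40, B 40. Eliminate A.
Round 2: D 54, C 61, B 40. Eliminate B.
Round 3: D 54, C 101. C has a majority.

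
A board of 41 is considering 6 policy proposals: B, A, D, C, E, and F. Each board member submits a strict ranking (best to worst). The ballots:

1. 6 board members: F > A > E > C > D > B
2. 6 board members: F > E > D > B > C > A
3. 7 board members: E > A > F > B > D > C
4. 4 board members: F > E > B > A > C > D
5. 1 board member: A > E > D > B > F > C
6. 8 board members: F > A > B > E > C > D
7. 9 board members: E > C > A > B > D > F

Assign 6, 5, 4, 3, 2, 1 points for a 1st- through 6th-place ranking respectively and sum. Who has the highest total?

B: 6·1 + 6·3 + 7·3 + 4·4 + 1·3 + 8·4 + 9·3 = 123
A: 6·5 + 6·1 + 7·5 + 4·3 + 1·6 + 8·5 + 9·4 = 165
D: 6·2 + 6·4 + 7·2 + 4·1 + 1·4 + 8·1 + 9·2 = 84
C: 6·3 + 6·2 + 7·1 + 4·2 + 1·1 + 8·2 + 9·5 = 107
E: 6·4 + 6·5 + 7·6 + 4·5 + 1·5 + 8·3 + 9·6 = 199
F: 6·6 + 6·6 + 7·4 + 4·6 + 1·2 + 8·6 + 9·1 = 183
E has the highest Borda score (199).

E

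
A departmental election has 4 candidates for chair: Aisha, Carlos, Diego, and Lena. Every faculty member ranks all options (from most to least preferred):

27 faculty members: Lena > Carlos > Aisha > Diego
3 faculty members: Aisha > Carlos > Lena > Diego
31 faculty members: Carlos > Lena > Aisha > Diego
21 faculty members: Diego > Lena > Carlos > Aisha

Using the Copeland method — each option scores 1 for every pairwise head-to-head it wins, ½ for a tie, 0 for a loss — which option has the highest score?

Aisha: beats Diego; loses to Carlos and Lena → score 1.
Carlos: beats Aisha and Diego; loses to Lena → score 2.
Diego: loses to Aisha, Carlos, and Lena → score 0.
Lena: beats Aisha, Carlos, and Diego → score 3.
Lena has the best pairwise record.

Lena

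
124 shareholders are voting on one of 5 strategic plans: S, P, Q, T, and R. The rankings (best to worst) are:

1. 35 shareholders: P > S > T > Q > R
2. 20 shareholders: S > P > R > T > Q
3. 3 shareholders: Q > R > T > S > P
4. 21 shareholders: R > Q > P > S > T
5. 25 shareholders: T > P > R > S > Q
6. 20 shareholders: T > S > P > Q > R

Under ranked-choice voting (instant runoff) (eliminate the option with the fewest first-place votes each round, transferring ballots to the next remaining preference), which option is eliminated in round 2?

Round 1: S 20, P 35, Q 3, T 45, R 21. Eliminate Q.
Round 2: S 20, P 35, T 45, R 24. Eliminate S.

S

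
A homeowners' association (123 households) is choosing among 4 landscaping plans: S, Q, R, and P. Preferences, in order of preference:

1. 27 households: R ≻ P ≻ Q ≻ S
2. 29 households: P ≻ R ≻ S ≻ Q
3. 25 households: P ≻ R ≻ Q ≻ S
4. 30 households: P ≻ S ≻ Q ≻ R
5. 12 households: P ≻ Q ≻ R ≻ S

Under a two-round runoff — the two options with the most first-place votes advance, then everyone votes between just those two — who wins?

Round 1 first-place votes: S 0, Q 0, R 27, P 96.
P and R advance.
Runoff: P is preferred to R by 96 voters; R by 27.
P wins the runoff.

P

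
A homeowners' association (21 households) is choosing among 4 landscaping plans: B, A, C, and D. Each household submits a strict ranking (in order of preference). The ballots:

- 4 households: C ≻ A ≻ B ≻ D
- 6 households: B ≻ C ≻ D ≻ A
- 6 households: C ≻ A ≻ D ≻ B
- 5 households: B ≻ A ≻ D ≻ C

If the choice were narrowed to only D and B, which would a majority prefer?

B

Voters preferring D to B: 6; preferring B to D: 15.
B wins the head-to-head.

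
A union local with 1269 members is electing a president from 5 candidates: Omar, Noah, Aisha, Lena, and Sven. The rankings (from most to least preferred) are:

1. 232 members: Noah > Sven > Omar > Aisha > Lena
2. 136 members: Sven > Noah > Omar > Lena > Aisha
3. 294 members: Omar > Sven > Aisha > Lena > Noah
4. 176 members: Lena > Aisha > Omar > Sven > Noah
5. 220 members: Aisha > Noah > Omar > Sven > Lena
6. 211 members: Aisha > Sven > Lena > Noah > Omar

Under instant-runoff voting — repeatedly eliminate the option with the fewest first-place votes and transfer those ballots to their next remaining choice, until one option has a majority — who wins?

Round 1: Omar 294, Noah 232, Aisha 431, Lena 176, Sven 136. Eliminate Sven.
Round 2: Omar 294, Noah 368, Aisha 431, Lena 176. Eliminate Lena.
Round 3: Omar 294, Noah 368, Aisha 607. Eliminate Omar.
Round 4: Noah 368, Aisha 901. Aisha has a majority.

Aisha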